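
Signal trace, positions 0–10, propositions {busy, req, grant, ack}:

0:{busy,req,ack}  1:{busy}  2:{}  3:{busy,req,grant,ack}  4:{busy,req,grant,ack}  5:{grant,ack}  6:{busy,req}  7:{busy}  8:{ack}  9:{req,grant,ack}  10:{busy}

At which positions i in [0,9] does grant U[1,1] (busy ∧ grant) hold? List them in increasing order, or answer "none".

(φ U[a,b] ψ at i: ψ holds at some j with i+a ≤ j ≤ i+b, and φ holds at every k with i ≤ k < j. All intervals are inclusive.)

Evaluate at each i in [0,9]:
  i=0: ✗ (no rhs in [1,1])
  i=1: ✗ (no rhs in [2,2])
  i=2: ✗ (lhs fails at k=2 before rhs at j=3)
  i=3: ✓ (rhs at j=4; lhs holds on [3,3])
  i=4: ✗ (no rhs in [5,5])
  i=5: ✗ (no rhs in [6,6])
  i=6: ✗ (no rhs in [7,7])
  i=7: ✗ (no rhs in [8,8])
  i=8: ✗ (no rhs in [9,9])
  i=9: ✗ (no rhs in [10,10])

3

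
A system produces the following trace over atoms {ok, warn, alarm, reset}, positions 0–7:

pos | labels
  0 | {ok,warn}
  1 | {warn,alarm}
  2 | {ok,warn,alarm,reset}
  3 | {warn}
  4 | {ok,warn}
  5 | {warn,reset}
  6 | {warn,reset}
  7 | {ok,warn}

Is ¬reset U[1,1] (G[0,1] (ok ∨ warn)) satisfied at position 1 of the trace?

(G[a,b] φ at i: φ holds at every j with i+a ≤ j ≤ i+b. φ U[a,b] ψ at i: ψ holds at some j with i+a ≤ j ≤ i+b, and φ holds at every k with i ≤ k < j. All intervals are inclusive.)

Yes

Need some j in [2,2] with G[0,1] (ok ∨ warn), and ¬reset at every k in [1,j-1].
  j=2: G[0,1] (ok ∨ warn) holds; ¬reset holds at every k in [1,1] → satisfied.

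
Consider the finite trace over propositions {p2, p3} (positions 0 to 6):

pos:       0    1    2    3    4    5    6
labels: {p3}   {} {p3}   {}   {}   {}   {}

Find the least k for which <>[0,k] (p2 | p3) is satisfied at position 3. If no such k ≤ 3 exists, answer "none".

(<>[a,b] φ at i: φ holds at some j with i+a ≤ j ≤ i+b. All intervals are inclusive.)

Scan j = 3,4,… for (p2 | p3):
  j=3: fails
  j=4: fails
  j=5: fails
  j=6: fails
No j in [3,6] satisfies it → none.

none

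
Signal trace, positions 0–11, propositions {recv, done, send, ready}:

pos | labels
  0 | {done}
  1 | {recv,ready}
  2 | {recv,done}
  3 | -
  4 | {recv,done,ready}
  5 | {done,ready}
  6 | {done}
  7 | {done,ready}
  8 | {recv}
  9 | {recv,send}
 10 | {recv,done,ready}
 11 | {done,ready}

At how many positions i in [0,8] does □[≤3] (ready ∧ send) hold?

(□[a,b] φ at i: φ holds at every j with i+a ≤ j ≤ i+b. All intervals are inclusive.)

Evaluate at each i in [0,8]:
  i=0: ✗ (fails at j=0)
  i=1: ✗ (fails at j=1)
  i=2: ✗ (fails at j=2)
  i=3: ✗ (fails at j=3)
  i=4: ✗ (fails at j=4)
  i=5: ✗ (fails at j=5)
  i=6: ✗ (fails at j=6)
  i=7: ✗ (fails at j=7)
  i=8: ✗ (fails at j=8)
Positions where it holds: {} → 0.

0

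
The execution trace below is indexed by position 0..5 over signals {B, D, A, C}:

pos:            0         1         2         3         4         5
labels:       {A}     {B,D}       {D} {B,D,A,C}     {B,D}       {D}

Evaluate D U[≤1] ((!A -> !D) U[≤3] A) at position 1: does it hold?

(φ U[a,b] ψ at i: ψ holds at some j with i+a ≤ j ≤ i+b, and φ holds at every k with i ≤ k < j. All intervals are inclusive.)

Need some j in [1,2] with ((!A -> !D) U[≤3] A), and D at every k in [1,j-1].
  j=1: ((!A -> !D) U[≤3] A) — fails.
  j=2: ((!A -> !D) U[≤3] A) — fails.
No j in the window works → until fails.

False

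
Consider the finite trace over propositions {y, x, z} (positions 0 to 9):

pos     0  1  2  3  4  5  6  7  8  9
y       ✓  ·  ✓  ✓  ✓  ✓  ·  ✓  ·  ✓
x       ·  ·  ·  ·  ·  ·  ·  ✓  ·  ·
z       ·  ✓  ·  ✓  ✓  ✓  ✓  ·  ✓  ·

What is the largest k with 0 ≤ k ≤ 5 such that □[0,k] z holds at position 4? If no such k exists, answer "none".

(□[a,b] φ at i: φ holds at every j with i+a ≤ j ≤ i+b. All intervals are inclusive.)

z must hold from j=4 onward; find where it first fails.
  j=4: holds
  j=5: holds
  j=6: holds
  j=7: fails
Holds on [4,6], so largest k = 2.

2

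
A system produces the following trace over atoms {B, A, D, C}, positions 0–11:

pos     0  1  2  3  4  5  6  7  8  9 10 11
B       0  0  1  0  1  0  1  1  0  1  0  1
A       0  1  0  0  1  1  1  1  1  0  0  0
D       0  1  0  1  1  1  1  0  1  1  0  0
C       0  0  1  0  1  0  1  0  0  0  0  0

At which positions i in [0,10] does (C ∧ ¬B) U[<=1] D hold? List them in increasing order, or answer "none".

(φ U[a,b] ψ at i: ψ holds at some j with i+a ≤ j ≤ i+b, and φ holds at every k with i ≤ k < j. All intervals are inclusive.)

Evaluate at each i in [0,10]:
  i=0: ✗ (lhs fails at k=0 before rhs at j=1)
  i=1: ✓ (rhs at j=1)
  i=2: ✗ (lhs fails at k=2 before rhs at j=3)
  i=3: ✓ (rhs at j=3)
  i=4: ✓ (rhs at j=4)
  i=5: ✓ (rhs at j=5)
  i=6: ✓ (rhs at j=6)
  i=7: ✗ (lhs fails at k=7 before rhs at j=8)
  i=8: ✓ (rhs at j=8)
  i=9: ✓ (rhs at j=9)
  i=10: ✗ (no rhs in [10,11])

1, 3, 4, 5, 6, 8, 9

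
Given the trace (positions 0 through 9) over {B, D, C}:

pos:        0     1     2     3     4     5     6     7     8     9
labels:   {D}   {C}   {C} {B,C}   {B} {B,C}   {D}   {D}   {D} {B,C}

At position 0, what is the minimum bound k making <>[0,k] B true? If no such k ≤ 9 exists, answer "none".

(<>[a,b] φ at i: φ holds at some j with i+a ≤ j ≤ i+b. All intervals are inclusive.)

Scan j = 0,1,… for B:
  j=0: fails
  j=1: fails
  j=2: fails
  j=3: holds
First hit at j=3, so smallest k = 3-0 = 3.

3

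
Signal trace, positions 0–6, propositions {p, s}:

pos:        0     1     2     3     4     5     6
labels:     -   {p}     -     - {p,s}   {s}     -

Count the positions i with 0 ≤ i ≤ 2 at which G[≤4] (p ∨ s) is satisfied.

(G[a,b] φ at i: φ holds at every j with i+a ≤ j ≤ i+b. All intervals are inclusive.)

0

Evaluate at each i in [0,2]:
  i=0: ✗ (fails at j=0)
  i=1: ✗ (fails at j=2)
  i=2: ✗ (fails at j=2)
Positions where it holds: {} → 0.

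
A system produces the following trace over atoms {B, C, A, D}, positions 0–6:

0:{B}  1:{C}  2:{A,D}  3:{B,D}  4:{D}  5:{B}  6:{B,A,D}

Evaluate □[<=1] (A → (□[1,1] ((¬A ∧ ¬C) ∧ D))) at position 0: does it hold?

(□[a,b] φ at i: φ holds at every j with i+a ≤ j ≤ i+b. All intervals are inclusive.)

Check (A → (□[1,1] ((¬A ∧ ¬C) ∧ D))) at every j in [0,1]:
  j=0: antecedent false → ✓
  j=1: antecedent false → ✓
All positions satisfy it → formula holds.

True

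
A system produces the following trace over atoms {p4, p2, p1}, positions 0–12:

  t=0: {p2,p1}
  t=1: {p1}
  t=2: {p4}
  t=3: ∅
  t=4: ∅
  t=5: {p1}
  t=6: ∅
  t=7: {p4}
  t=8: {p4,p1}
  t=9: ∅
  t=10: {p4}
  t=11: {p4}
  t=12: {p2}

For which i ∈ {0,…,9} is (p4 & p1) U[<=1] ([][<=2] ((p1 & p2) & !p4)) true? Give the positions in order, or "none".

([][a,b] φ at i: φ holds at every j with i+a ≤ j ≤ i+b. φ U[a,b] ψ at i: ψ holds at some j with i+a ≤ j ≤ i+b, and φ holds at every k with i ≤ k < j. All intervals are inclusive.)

Evaluate at each i in [0,9]:
  i=0: ✗ (no rhs in [0,1])
  i=1: ✗ (no rhs in [1,2])
  i=2: ✗ (no rhs in [2,3])
  i=3: ✗ (no rhs in [3,4])
  i=4: ✗ (no rhs in [4,5])
  i=5: ✗ (no rhs in [5,6])
  i=6: ✗ (no rhs in [6,7])
  i=7: ✗ (no rhs in [7,8])
  i=8: ✗ (no rhs in [8,9])
  i=9: ✗ (no rhs in [9,10])

none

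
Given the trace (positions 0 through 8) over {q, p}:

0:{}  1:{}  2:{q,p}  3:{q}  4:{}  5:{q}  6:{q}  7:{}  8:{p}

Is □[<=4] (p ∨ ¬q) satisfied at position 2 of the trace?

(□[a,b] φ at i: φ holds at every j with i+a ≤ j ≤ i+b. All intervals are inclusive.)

No

Check (p ∨ ¬q) at every j in [2,6]:
  j=2: true
  j=3: false
  j=4: true
  j=5: false
  j=6: false
Fails at j=3 → formula fails.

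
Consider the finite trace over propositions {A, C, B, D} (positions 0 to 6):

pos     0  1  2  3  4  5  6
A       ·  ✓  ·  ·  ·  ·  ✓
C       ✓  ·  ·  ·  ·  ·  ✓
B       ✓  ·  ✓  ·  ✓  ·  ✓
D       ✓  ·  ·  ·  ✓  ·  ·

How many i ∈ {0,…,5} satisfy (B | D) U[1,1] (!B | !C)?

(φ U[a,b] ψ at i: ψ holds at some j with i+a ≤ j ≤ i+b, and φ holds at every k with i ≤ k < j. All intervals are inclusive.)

3

Evaluate at each i in [0,5]:
  i=0: ✓ (rhs at j=1; lhs holds on [0,0])
  i=1: ✗ (lhs fails at k=1 before rhs at j=2)
  i=2: ✓ (rhs at j=3; lhs holds on [2,2])
  i=3: ✗ (lhs fails at k=3 before rhs at j=4)
  i=4: ✓ (rhs at j=5; lhs holds on [4,4])
  i=5: ✗ (no rhs in [6,6])
Positions where it holds: {0, 2, 4} → 3.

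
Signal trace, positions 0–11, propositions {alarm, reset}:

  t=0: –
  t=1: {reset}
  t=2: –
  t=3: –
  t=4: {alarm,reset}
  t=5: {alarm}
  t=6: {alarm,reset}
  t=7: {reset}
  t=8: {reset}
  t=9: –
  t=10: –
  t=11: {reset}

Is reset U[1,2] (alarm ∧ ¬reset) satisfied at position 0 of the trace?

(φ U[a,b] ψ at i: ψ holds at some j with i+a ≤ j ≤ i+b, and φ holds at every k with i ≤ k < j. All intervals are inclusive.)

False

Need some j in [1,2] with (alarm ∧ ¬reset), and reset at every k in [0,j-1].
  j=1: (alarm ∧ ¬reset) false.
  j=2: (alarm ∧ ¬reset) false.
No j in the window works → until fails.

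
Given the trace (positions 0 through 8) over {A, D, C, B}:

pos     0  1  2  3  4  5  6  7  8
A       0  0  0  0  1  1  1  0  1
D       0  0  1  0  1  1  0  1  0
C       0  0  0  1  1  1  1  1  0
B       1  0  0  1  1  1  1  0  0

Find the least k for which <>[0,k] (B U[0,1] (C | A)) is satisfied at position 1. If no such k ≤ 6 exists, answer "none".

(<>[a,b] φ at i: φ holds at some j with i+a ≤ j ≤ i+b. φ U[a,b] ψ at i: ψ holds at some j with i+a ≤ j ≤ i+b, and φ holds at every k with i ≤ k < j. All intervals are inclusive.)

Scan j = 1,2,… for (B U[0,1] (C | A)):
  j=1: fails
  j=2: fails
  j=3: holds
First hit at j=3, so smallest k = 3-1 = 2.

2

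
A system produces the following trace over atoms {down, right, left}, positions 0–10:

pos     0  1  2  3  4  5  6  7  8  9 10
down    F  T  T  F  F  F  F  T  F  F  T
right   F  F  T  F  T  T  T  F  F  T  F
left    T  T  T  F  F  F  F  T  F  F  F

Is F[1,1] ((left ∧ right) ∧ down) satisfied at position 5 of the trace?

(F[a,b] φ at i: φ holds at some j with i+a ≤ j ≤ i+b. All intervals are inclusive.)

Does not hold

Check ((left ∧ right) ∧ down) at each j in [6,6]:
  j=6: false
No position in the window satisfies it → formula fails.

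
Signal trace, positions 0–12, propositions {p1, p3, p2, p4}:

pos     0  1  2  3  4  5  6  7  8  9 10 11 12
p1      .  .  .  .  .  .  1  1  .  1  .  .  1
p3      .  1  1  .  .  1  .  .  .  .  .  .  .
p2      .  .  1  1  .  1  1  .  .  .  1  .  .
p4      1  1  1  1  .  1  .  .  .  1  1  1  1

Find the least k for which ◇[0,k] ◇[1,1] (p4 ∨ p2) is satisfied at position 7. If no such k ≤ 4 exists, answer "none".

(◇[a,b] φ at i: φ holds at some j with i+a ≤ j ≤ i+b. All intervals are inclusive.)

Scan j = 7,8,… for ◇[1,1] (p4 ∨ p2):
  j=7: fails
  j=8: holds
First hit at j=8, so smallest k = 8-7 = 1.

1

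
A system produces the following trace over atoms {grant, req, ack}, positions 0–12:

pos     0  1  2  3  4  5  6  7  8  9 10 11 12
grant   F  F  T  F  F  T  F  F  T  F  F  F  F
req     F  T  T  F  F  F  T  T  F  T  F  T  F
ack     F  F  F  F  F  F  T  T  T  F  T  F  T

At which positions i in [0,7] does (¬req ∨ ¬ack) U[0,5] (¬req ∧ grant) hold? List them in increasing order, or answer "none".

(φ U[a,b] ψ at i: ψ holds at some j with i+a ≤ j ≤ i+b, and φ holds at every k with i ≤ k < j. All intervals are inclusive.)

Evaluate at each i in [0,7]:
  i=0: ✓ (rhs at j=5; lhs holds on [0,4])
  i=1: ✓ (rhs at j=5; lhs holds on [1,4])
  i=2: ✓ (rhs at j=5; lhs holds on [2,4])
  i=3: ✓ (rhs at j=5; lhs holds on [3,4])
  i=4: ✓ (rhs at j=5; lhs holds on [4,4])
  i=5: ✓ (rhs at j=5)
  i=6: ✗ (lhs fails at k=6 before rhs at j=8)
  i=7: ✗ (lhs fails at k=7 before rhs at j=8)

0, 1, 2, 3, 4, 5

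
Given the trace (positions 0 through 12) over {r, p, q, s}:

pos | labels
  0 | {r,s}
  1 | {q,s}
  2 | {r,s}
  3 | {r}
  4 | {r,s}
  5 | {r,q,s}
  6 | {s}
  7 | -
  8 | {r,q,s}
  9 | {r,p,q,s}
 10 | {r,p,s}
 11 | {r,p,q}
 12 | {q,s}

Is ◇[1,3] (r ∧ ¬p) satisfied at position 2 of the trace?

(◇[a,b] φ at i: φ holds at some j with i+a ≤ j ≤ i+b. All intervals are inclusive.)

Check (r ∧ ¬p) at each j in [3,5]:
  j=3: true
  j=4: true
  j=5: true
Found at j=3 → formula holds.

Holds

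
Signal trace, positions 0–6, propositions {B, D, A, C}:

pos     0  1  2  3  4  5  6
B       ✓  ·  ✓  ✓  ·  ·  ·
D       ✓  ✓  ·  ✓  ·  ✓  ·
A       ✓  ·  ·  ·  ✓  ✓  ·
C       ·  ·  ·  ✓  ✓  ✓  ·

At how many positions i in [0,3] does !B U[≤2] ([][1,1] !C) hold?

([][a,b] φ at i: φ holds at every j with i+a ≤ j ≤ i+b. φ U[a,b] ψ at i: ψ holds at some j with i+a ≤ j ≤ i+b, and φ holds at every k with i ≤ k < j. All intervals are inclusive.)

Evaluate at each i in [0,3]:
  i=0: ✓ (rhs at j=0)
  i=1: ✓ (rhs at j=1)
  i=2: ✗ (no rhs in [2,4])
  i=3: ✗ (lhs fails at k=3 before rhs at j=5)
Positions where it holds: {0, 1} → 2.

2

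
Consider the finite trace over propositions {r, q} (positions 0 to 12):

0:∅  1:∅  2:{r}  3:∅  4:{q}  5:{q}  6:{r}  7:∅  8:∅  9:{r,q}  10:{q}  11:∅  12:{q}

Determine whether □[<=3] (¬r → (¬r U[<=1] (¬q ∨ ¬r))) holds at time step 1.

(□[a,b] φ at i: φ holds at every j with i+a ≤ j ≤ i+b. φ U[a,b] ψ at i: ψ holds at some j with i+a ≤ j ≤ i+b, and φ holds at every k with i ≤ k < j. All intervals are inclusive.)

True

Check (¬r → (¬r U[<=1] (¬q ∨ ¬r))) at every j in [1,4]:
  j=1: antecedent true; consequent holds → ✓
  j=2: antecedent false → ✓
  j=3: antecedent true; consequent holds → ✓
  j=4: antecedent true; consequent holds → ✓
All positions satisfy it → formula holds.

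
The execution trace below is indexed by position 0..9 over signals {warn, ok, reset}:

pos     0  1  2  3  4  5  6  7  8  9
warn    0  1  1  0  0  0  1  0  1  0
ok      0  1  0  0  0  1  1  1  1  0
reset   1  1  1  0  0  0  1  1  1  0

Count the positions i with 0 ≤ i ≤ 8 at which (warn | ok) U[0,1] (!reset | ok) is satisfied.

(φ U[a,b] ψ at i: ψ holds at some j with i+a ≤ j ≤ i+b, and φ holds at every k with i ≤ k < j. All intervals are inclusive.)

Evaluate at each i in [0,8]:
  i=0: ✗ (lhs fails at k=0 before rhs at j=1)
  i=1: ✓ (rhs at j=1)
  i=2: ✓ (rhs at j=3; lhs holds on [2,2])
  i=3: ✓ (rhs at j=3)
  i=4: ✓ (rhs at j=4)
  i=5: ✓ (rhs at j=5)
  i=6: ✓ (rhs at j=6)
  i=7: ✓ (rhs at j=7)
  i=8: ✓ (rhs at j=8)
Positions where it holds: {1, 2, 3, 4, 5, 6, 7, 8} → 8.

8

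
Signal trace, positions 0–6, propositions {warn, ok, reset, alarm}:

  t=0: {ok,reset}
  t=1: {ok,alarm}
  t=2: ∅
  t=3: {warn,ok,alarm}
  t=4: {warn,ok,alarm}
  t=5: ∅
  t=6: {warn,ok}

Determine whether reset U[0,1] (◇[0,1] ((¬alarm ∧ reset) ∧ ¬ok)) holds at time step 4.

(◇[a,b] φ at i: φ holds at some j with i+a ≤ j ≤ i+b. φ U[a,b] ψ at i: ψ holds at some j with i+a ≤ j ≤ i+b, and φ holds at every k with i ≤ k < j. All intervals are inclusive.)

Need some j in [4,5] with ◇[0,1] ((¬alarm ∧ reset) ∧ ¬ok), and reset at every k in [4,j-1].
  j=4: ◇[0,1] ((¬alarm ∧ reset) ∧ ¬ok) — fails (none in [4,5]).
  j=5: ◇[0,1] ((¬alarm ∧ reset) ∧ ¬ok) — fails (none in [5,6]).
No j in the window works → until fails.

No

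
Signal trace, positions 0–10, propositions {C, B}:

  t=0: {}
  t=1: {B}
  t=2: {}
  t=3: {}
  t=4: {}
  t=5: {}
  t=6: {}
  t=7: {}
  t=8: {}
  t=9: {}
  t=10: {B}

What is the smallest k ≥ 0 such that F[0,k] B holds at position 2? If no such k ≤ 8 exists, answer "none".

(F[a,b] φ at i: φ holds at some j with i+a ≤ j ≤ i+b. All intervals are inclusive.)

Scan j = 2,3,… for B:
  j=2: fails
  j=3: fails
  j=4: fails
  j=5: fails
  j=6: fails
  j=7: fails
  j=8: fails
  j=9: fails
  j=10: holds
First hit at j=10, so smallest k = 10-2 = 8.

8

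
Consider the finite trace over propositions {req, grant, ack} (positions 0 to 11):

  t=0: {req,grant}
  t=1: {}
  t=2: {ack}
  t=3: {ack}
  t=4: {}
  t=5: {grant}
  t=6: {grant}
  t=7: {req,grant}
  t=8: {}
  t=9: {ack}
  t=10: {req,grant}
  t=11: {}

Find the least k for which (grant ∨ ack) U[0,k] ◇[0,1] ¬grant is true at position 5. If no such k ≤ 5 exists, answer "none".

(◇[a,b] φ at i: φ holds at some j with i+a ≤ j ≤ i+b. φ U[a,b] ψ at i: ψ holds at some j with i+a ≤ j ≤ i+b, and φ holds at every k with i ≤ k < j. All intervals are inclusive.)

Need earliest j ≥ 5 with ◇[0,1] ¬grant, and (grant ∨ ack) at every k in [5,j-1].
  j=5: rhs fails.
  j=6: rhs fails.
  j=7: rhs holds; lhs holds on [5,6]. k = 2.

2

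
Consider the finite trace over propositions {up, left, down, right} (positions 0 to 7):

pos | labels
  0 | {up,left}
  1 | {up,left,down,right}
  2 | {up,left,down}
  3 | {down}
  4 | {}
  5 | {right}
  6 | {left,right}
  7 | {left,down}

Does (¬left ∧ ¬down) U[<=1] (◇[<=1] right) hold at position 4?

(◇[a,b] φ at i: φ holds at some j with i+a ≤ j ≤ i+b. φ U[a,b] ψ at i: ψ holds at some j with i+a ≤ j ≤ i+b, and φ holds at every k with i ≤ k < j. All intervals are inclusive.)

True

Need some j in [4,5] with ◇[<=1] right, and (¬left ∧ ¬down) at every k in [4,j-1].
  j=4: ◇[<=1] right holds; no prefix to check → satisfied.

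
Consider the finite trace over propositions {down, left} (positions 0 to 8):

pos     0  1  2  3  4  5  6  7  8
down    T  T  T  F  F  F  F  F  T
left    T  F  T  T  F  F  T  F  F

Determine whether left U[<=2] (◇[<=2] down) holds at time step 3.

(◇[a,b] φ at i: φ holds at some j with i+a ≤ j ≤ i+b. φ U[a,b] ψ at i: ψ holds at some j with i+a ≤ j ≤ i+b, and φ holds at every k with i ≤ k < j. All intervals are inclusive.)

Need some j in [3,5] with ◇[<=2] down, and left at every k in [3,j-1].
  j=3: ◇[<=2] down — fails (none in [3,5]).
  j=4: ◇[<=2] down — fails (none in [4,6]).
  j=5: ◇[<=2] down — fails (none in [5,7]).
No j in the window works → until fails.

No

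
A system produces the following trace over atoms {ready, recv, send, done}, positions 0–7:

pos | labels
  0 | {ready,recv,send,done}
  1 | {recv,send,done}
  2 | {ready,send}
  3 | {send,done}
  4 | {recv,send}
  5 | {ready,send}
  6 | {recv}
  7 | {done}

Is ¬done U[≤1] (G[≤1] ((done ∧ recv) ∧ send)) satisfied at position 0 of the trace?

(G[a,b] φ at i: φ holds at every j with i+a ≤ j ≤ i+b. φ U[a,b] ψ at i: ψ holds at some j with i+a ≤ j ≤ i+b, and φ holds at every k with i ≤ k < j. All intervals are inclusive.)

Holds

Need some j in [0,1] with G[≤1] ((done ∧ recv) ∧ send), and ¬done at every k in [0,j-1].
  j=0: G[≤1] ((done ∧ recv) ∧ send) holds; no prefix to check → satisfied.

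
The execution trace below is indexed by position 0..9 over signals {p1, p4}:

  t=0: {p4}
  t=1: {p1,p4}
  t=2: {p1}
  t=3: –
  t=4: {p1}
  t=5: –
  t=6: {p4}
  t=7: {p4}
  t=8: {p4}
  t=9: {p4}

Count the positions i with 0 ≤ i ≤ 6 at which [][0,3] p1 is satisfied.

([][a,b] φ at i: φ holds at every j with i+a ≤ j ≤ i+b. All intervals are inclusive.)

0

Evaluate at each i in [0,6]:
  i=0: ✗ (fails at j=0)
  i=1: ✗ (fails at j=3)
  i=2: ✗ (fails at j=3)
  i=3: ✗ (fails at j=3)
  i=4: ✗ (fails at j=5)
  i=5: ✗ (fails at j=5)
  i=6: ✗ (fails at j=6)
Positions where it holds: {} → 0.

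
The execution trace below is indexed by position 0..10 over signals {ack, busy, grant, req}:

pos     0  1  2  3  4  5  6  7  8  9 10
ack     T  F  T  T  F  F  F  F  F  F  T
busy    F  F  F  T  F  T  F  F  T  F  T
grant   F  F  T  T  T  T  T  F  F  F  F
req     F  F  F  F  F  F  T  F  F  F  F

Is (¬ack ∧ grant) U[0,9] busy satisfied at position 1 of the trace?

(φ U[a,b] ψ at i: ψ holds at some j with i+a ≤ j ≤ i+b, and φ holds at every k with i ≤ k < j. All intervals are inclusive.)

Need some j in [1,10] with busy, and (¬ack ∧ grant) at every k in [1,j-1].
  j=1: busy false.
  j=2: busy false.
  j=3: busy holds, but (¬ack ∧ grant) fails at k=1 → not this j.
  j=4: busy false.
  j=5: busy holds, but (¬ack ∧ grant) fails at k=1 → not this j.
  j=6: busy false.
  j=7: busy false.
  j=8: busy holds, but (¬ack ∧ grant) fails at k=1 → not this j.
  j=9: busy false.
  j=10: busy holds, but (¬ack ∧ grant) fails at k=1 → not this j.
No j in the window works → until fails.

No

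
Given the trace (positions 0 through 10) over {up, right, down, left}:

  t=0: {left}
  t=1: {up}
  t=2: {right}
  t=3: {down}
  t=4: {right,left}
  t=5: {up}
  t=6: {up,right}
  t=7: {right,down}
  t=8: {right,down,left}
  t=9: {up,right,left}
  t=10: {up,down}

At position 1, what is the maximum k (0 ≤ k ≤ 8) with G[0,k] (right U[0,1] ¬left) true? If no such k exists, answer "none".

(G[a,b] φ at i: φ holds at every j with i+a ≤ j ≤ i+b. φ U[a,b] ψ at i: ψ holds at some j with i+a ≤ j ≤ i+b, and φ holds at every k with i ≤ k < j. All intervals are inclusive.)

(right U[0,1] ¬left) must hold from j=1 onward; find where it first fails.
  j=1: holds
  j=2: holds
  j=3: holds
  j=4: holds
  j=5: holds
  j=6: holds
  j=7: holds
  j=8: fails
Holds on [1,7], so largest k = 6.

6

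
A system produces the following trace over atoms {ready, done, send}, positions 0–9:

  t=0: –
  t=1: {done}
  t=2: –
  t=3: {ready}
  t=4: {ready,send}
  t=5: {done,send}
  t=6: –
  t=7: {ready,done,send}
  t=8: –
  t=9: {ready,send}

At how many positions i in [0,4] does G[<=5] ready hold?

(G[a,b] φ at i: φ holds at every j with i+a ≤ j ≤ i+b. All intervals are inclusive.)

0

Evaluate at each i in [0,4]:
  i=0: ✗ (fails at j=0)
  i=1: ✗ (fails at j=1)
  i=2: ✗ (fails at j=2)
  i=3: ✗ (fails at j=5)
  i=4: ✗ (fails at j=5)
Positions where it holds: {} → 0.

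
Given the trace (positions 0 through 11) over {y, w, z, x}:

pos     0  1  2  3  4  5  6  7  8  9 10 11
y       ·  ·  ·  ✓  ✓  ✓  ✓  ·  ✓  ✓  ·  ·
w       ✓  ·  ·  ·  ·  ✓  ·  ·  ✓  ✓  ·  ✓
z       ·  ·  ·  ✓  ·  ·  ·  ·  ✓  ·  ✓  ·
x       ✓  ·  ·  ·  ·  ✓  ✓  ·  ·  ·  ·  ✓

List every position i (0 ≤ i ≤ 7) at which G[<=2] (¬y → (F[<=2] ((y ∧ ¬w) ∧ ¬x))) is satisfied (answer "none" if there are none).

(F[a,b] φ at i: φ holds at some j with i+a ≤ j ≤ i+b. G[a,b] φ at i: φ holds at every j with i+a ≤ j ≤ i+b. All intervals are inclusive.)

Evaluate at each i in [0,7]:
  i=0: ✗ (fails at j=0)
  i=1: ✓ (all of [1,3])
  i=2: ✓ (all of [2,4])
  i=3: ✓ (all of [3,5])
  i=4: ✓ (all of [4,6])
  i=5: ✗ (fails at j=7)
  i=6: ✗ (fails at j=7)
  i=7: ✗ (fails at j=7)

1, 2, 3, 4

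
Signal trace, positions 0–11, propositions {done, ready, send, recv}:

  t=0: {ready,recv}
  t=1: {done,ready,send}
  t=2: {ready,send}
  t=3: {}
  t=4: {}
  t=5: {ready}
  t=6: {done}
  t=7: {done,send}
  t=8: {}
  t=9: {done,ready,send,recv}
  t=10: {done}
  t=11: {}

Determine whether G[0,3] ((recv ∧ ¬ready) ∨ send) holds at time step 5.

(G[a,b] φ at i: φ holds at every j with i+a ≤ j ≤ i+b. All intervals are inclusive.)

Check ((recv ∧ ¬ready) ∨ send) at every j in [5,8]:
  j=5: false
  j=6: false
  j=7: true
  j=8: false
Fails at j=5 → formula fails.

Does not hold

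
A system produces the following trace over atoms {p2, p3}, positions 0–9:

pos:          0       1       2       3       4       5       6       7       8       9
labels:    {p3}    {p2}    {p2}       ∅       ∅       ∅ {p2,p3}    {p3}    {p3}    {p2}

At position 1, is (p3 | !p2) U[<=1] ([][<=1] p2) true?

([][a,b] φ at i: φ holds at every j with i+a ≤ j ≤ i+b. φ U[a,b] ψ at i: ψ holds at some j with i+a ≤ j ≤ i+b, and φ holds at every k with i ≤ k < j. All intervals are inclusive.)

Yes

Need some j in [1,2] with [][<=1] p2, and (p3 | !p2) at every k in [1,j-1].
  j=1: [][<=1] p2 holds; no prefix to check → satisfied.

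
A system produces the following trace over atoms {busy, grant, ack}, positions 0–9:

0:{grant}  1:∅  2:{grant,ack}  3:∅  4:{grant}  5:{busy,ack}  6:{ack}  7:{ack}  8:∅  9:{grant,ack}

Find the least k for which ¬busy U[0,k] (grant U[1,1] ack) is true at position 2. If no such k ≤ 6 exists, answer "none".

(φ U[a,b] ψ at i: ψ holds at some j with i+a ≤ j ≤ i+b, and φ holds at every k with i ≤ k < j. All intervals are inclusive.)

Need earliest j ≥ 2 with (grant U[1,1] ack), and ¬busy at every k in [2,j-1].
  j=2: rhs fails.
  j=3: rhs fails.
  j=4: rhs holds; lhs holds on [2,3]. k = 2.

2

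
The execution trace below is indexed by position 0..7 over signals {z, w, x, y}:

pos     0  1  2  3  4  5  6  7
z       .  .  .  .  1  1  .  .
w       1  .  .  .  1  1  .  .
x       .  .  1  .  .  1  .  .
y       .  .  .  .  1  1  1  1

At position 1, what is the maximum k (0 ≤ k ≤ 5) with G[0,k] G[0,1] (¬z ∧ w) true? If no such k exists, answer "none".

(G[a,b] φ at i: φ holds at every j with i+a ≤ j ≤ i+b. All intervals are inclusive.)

none

G[0,1] (¬z ∧ w) must hold from j=1 onward; find where it first fails.
  j=1: fails → no k works.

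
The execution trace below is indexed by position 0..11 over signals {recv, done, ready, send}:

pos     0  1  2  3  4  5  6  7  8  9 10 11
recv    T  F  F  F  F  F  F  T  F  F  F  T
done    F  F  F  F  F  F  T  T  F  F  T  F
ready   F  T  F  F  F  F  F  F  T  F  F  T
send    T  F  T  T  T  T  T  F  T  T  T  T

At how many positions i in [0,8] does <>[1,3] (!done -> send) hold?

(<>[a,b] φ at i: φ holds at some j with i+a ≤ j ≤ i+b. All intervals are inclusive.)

9

Evaluate at each i in [0,8]:
  i=0: ✓ (witness j=2)
  i=1: ✓ (witness j=2)
  i=2: ✓ (witness j=3)
  i=3: ✓ (witness j=4)
  i=4: ✓ (witness j=5)
  i=5: ✓ (witness j=6)
  i=6: ✓ (witness j=7)
  i=7: ✓ (witness j=8)
  i=8: ✓ (witness j=9)
Positions where it holds: {0, 1, 2, 3, 4, 5, 6, 7, 8} → 9.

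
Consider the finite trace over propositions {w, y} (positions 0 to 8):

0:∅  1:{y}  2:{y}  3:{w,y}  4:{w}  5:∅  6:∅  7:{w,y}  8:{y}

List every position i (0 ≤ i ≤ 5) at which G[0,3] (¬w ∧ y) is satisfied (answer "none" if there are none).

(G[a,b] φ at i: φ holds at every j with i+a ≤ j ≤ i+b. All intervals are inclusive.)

Evaluate at each i in [0,5]:
  i=0: ✗ (fails at j=0)
  i=1: ✗ (fails at j=3)
  i=2: ✗ (fails at j=3)
  i=3: ✗ (fails at j=3)
  i=4: ✗ (fails at j=4)
  i=5: ✗ (fails at j=5)

none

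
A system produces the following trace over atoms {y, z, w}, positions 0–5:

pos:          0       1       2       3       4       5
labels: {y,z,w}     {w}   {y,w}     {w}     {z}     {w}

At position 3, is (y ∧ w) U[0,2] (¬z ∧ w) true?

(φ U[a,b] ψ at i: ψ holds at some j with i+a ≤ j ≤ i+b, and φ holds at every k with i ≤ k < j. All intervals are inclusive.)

Need some j in [3,5] with (¬z ∧ w), and (y ∧ w) at every k in [3,j-1].
  j=3: (¬z ∧ w) holds; no prefix to check → satisfied.

Yes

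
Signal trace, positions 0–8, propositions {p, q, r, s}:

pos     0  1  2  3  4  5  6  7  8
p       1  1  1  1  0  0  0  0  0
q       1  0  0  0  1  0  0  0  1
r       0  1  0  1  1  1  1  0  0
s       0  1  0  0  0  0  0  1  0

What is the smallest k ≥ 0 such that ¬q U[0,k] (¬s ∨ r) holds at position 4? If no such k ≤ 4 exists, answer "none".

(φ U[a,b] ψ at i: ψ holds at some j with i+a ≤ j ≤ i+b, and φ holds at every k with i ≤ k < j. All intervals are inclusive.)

0

Need earliest j ≥ 4 with (¬s ∨ r), and ¬q at every k in [4,j-1].
  j=4: rhs holds (empty prefix). k = 0.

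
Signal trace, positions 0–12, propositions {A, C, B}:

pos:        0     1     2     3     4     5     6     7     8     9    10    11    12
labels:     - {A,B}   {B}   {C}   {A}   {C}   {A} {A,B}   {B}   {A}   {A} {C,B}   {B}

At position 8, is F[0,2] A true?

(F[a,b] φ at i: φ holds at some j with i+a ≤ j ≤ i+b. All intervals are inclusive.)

Check A at each j in [8,10]:
  j=8: false
  j=9: true
  j=10: true
Found at j=9 → formula holds.

Yes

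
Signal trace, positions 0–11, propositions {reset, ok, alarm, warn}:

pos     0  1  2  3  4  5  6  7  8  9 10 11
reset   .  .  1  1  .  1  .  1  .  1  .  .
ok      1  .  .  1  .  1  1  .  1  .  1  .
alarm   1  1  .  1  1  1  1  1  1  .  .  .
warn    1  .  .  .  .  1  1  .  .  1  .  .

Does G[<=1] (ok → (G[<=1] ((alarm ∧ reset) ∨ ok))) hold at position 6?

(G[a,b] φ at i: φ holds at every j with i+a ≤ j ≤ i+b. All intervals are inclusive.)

Check (ok → (G[<=1] ((alarm ∧ reset) ∨ ok))) at every j in [6,7]:
  j=6: antecedent true; consequent holds on [6,7] → ✓
  j=7: antecedent false → ✓
All positions satisfy it → formula holds.

Yes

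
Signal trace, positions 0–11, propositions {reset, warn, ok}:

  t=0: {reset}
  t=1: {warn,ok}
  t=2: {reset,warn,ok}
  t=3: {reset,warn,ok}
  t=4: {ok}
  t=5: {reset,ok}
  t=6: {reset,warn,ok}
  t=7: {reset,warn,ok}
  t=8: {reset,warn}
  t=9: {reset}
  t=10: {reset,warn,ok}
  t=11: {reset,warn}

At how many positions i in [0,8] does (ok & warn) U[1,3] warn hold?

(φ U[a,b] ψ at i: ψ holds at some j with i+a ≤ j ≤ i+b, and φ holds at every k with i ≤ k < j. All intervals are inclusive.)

4

Evaluate at each i in [0,8]:
  i=0: ✗ (lhs fails at k=0 before rhs at j=1)
  i=1: ✓ (rhs at j=2; lhs holds on [1,1])
  i=2: ✓ (rhs at j=3; lhs holds on [2,2])
  i=3: ✗ (lhs fails at k=4 before rhs at j=6)
  i=4: ✗ (lhs fails at k=4 before rhs at j=6)
  i=5: ✗ (lhs fails at k=5 before rhs at j=6)
  i=6: ✓ (rhs at j=7; lhs holds on [6,6])
  i=7: ✓ (rhs at j=8; lhs holds on [7,7])
  i=8: ✗ (lhs fails at k=8 before rhs at j=10)
Positions where it holds: {1, 2, 6, 7} → 4.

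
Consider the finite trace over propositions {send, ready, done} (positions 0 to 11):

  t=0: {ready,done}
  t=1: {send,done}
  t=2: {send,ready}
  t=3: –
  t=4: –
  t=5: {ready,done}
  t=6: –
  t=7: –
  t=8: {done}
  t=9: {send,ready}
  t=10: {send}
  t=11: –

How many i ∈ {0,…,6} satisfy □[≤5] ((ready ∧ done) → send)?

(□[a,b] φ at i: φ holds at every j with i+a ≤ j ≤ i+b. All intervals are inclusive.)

Evaluate at each i in [0,6]:
  i=0: ✗ (fails at j=0)
  i=1: ✗ (fails at j=5)
  i=2: ✗ (fails at j=5)
  i=3: ✗ (fails at j=5)
  i=4: ✗ (fails at j=5)
  i=5: ✗ (fails at j=5)
  i=6: ✓ (all of [6,11])
Positions where it holds: {6} → 1.

1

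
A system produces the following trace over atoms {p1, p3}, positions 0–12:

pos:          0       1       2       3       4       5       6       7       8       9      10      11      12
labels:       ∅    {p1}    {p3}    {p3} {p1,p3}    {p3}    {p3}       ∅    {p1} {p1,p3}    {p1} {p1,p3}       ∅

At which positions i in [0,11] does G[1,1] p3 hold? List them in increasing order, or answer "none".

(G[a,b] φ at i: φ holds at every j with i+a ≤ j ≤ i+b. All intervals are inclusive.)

Evaluate at each i in [0,11]:
  i=0: ✗ (fails at j=1)
  i=1: ✓ (all of [2,2])
  i=2: ✓ (all of [3,3])
  i=3: ✓ (all of [4,4])
  i=4: ✓ (all of [5,5])
  i=5: ✓ (all of [6,6])
  i=6: ✗ (fails at j=7)
  i=7: ✗ (fails at j=8)
  i=8: ✓ (all of [9,9])
  i=9: ✗ (fails at j=10)
  i=10: ✓ (all of [11,11])
  i=11: ✗ (fails at j=12)

1, 2, 3, 4, 5, 8, 10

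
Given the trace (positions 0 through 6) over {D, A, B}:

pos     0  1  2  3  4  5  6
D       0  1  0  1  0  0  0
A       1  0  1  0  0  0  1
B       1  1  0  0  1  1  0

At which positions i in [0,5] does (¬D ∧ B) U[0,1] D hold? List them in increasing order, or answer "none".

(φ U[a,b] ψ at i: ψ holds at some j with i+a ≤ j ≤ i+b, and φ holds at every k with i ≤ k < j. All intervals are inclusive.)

Evaluate at each i in [0,5]:
  i=0: ✓ (rhs at j=1; lhs holds on [0,0])
  i=1: ✓ (rhs at j=1)
  i=2: ✗ (lhs fails at k=2 before rhs at j=3)
  i=3: ✓ (rhs at j=3)
  i=4: ✗ (no rhs in [4,5])
  i=5: ✗ (no rhs in [5,6])

0, 1, 3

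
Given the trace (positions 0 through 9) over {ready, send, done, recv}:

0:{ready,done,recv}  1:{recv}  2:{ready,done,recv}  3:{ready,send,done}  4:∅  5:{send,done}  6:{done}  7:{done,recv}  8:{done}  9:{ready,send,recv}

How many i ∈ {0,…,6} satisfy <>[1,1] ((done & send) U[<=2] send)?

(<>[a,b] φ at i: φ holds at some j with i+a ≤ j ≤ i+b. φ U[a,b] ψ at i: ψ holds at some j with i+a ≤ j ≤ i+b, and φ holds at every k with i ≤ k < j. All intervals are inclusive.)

Evaluate at each i in [0,6]:
  i=0: ✗ (none in [1,1])
  i=1: ✗ (none in [2,2])
  i=2: ✓ (witness j=3)
  i=3: ✗ (none in [4,4])
  i=4: ✓ (witness j=5)
  i=5: ✗ (none in [6,6])
  i=6: ✗ (none in [7,7])
Positions where it holds: {2, 4} → 2.

2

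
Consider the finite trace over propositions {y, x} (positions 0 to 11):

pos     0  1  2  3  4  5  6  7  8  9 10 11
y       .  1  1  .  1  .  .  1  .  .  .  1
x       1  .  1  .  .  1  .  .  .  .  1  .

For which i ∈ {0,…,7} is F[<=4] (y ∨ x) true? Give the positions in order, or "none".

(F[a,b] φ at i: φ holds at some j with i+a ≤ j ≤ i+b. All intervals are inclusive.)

Evaluate at each i in [0,7]:
  i=0: ✓ (witness j=0)
  i=1: ✓ (witness j=1)
  i=2: ✓ (witness j=2)
  i=3: ✓ (witness j=4)
  i=4: ✓ (witness j=4)
  i=5: ✓ (witness j=5)
  i=6: ✓ (witness j=7)
  i=7: ✓ (witness j=7)

0, 1, 2, 3, 4, 5, 6, 7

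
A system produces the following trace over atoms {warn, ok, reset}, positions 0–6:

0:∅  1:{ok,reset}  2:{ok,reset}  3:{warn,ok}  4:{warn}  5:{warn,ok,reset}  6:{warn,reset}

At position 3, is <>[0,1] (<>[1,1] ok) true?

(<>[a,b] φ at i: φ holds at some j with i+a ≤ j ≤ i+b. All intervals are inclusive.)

Check <>[1,1] ok at each j in [3,4]:
  j=3: fails (none in [4,4])
  j=4: holds (witness at 5)
Found at j=4 → formula holds.

True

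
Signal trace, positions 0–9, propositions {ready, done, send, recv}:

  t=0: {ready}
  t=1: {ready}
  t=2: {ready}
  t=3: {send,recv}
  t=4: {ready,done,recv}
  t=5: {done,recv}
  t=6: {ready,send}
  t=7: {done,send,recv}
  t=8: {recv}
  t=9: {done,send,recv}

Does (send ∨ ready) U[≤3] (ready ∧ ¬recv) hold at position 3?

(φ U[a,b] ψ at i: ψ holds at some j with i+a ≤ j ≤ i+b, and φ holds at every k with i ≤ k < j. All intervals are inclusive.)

Does not hold

Need some j in [3,6] with (ready ∧ ¬recv), and (send ∨ ready) at every k in [3,j-1].
  j=3: (ready ∧ ¬recv) false.
  j=4: (ready ∧ ¬recv) false.
  j=5: (ready ∧ ¬recv) false.
  j=6: (ready ∧ ¬recv) holds, but (send ∨ ready) fails at k=5 → not this j.
No j in the window works → until fails.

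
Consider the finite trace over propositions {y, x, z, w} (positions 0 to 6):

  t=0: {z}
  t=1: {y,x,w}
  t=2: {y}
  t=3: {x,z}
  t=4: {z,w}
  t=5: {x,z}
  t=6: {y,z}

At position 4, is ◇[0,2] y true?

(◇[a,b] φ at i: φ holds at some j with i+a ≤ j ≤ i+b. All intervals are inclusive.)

Check y at each j in [4,6]:
  j=4: false
  j=5: false
  j=6: true
Found at j=6 → formula holds.

Yes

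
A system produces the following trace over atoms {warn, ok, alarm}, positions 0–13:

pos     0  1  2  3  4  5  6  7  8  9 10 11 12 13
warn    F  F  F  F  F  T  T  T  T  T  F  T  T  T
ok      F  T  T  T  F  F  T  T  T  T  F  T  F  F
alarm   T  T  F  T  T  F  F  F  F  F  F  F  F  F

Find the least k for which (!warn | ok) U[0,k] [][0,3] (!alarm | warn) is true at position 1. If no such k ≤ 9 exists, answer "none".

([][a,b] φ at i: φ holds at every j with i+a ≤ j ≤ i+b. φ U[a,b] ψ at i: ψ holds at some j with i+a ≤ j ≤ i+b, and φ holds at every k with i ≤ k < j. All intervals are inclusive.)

Need earliest j ≥ 1 with [][0,3] (!alarm | warn), and (!warn | ok) at every k in [1,j-1].
  j=1: rhs fails.
  j=2: rhs fails.
  j=3: rhs fails.
  j=4: rhs fails.
  j=5: rhs holds; lhs holds on [1,4]. k = 4.

4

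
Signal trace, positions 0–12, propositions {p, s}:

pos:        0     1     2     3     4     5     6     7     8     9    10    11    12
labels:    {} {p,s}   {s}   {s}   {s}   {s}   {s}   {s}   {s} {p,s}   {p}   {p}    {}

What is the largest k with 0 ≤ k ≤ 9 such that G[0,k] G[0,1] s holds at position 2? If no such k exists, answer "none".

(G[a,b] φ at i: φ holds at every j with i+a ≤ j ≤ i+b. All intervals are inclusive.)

6

G[0,1] s must hold from j=2 onward; find where it first fails.
  j=2: holds
  j=3: holds
  j=4: holds
  j=5: holds
  j=6: holds
  j=7: holds
  j=8: holds
  j=9: fails
Holds on [2,8], so largest k = 6.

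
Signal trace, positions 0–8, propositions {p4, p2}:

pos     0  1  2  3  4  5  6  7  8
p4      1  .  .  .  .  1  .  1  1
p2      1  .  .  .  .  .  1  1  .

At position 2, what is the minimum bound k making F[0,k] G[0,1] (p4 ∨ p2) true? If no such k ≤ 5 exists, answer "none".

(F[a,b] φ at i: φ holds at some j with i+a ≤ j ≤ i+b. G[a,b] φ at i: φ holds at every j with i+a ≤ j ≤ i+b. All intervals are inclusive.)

Scan j = 2,3,… for G[0,1] (p4 ∨ p2):
  j=2: fails
  j=3: fails
  j=4: fails
  j=5: holds
First hit at j=5, so smallest k = 5-2 = 3.

3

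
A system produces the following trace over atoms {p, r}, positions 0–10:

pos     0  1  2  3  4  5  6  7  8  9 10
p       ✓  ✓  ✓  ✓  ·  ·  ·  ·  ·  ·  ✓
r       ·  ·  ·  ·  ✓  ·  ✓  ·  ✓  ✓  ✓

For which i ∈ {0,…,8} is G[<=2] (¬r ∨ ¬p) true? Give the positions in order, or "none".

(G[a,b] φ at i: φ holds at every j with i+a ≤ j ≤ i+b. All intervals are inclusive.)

0, 1, 2, 3, 4, 5, 6, 7

Evaluate at each i in [0,8]:
  i=0: ✓ (all of [0,2])
  i=1: ✓ (all of [1,3])
  i=2: ✓ (all of [2,4])
  i=3: ✓ (all of [3,5])
  i=4: ✓ (all of [4,6])
  i=5: ✓ (all of [5,7])
  i=6: ✓ (all of [6,8])
  i=7: ✓ (all of [7,9])
  i=8: ✗ (fails at j=10)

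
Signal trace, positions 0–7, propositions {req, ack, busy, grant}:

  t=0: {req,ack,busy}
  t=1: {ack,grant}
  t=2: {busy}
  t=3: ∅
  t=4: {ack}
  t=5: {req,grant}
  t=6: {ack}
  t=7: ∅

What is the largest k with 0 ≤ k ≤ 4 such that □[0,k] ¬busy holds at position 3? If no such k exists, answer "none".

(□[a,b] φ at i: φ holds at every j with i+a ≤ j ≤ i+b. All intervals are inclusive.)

¬busy must hold from j=3 onward; find where it first fails.
  j=3: holds
  j=4: holds
  j=5: holds
  j=6: holds
  j=7: holds
Holds through j=7; largest k = 4.

4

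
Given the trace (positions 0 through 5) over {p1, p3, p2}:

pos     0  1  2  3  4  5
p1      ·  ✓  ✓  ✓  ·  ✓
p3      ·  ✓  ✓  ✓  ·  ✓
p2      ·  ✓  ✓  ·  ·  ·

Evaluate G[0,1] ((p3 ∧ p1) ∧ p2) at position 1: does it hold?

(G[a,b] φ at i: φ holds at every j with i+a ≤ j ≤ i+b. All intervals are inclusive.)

Check ((p3 ∧ p1) ∧ p2) at every j in [1,2]:
  j=1: true
  j=2: true
All positions satisfy it → formula holds.

Yes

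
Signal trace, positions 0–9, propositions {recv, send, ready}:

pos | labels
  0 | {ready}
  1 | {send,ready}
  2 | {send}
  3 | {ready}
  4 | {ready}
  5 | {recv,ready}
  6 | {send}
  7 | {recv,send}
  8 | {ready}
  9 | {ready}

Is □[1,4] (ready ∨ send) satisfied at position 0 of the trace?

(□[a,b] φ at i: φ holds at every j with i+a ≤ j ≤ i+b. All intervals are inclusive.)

True

Check (ready ∨ send) at every j in [1,4]:
  j=1: true
  j=2: true
  j=3: true
  j=4: true
All positions satisfy it → formula holds.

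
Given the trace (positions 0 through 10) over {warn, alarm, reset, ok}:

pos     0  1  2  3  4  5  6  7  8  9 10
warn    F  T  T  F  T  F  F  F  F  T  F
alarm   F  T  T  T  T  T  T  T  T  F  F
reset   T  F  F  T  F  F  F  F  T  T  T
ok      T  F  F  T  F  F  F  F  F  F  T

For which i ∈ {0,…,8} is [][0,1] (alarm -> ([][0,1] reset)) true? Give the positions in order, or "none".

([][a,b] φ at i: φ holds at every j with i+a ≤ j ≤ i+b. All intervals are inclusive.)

Evaluate at each i in [0,8]:
  i=0: ✗ (fails at j=1)
  i=1: ✗ (fails at j=1)
  i=2: ✗ (fails at j=2)
  i=3: ✗ (fails at j=3)
  i=4: ✗ (fails at j=4)
  i=5: ✗ (fails at j=5)
  i=6: ✗ (fails at j=6)
  i=7: ✗ (fails at j=7)
  i=8: ✓ (all of [8,9])

8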